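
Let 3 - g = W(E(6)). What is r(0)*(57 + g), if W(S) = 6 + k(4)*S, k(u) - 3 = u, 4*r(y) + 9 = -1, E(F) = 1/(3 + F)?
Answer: -2395/18 ≈ -133.06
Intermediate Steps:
r(y) = -5/2 (r(y) = -9/4 + (1/4)*(-1) = -9/4 - 1/4 = -5/2)
k(u) = 3 + u
W(S) = 6 + 7*S (W(S) = 6 + (3 + 4)*S = 6 + 7*S)
g = -34/9 (g = 3 - (6 + 7/(3 + 6)) = 3 - (6 + 7/9) = 3 - 1*61/9 = 3 - 61/9 = -34/9 ≈ -3.7778)
r(0)*(57 + g) = -5*(57 - 34/9)/2 = -5/2*479/9 = -2395/18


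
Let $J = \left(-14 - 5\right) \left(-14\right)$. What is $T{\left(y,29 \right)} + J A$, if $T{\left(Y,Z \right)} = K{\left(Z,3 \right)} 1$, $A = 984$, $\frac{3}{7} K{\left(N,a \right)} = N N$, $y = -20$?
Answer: $\frac{791119}{3} \approx 2.6371 \cdot 10^{5}$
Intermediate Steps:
$K{\left(N,a \right)} = \frac{7 N^{2}}{3}$ ($K{\left(N,a \right)} = \frac{7 N N}{3} = \frac{7 N^{2}}{3}$)
$T{\left(Y,Z \right)} = \frac{7 Z^{2}}{3}$ ($T{\left(Y,Z \right)} = \frac{7 Z^{2}}{3} \cdot 1 = \frac{7 Z^{2}}{3}$)
$J = 266$ ($J = \left(-19\right) \left(-14\right) = 266$)
$T{\left(y,29 \right)} + J A = \frac{7 \cdot 29^{2}}{3} + 266 \cdot 984 = \frac{7}{3} \cdot 841 + 261744 = \frac{5887}{3} + 261744 = \frac{791119}{3}$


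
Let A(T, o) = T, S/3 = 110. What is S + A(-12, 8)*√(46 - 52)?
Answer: 330 - 12*I*√6 ≈ 330.0 - 29.394*I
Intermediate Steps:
S = 330 (S = 3*110 = 330)
S + A(-12, 8)*√(46 - 52) = 330 - 12*√(46 - 52) = 330 - 12*I*√6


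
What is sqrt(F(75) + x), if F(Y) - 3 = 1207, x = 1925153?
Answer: sqrt(1926363) ≈ 1387.9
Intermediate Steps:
F(Y) = 1210 (F(Y) = 3 + 1207 = 1210)
sqrt(F(75) + x) = sqrt(1210 + 1925153) = sqrt(1926363)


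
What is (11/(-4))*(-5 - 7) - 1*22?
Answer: 11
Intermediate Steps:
(11/(-4))*(-5 - 7) - 1*22 = (11*(-¼))*(-12) - 22 = -11/4*(-12) - 22 = 33 - 22 = 11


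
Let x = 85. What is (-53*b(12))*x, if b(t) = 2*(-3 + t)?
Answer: -81090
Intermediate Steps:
b(t) = -6 + 2*t
(-53*b(12))*x = -53*(-6 + 2*12)*85 = -53*(-6 + 24)*85 = -53*18*85 = -954*85 = -81090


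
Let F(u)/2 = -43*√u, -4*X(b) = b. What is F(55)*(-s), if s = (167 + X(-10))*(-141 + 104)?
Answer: -539349*√55 ≈ -3.9999e+6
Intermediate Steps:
X(b) = -b/4
F(u) = -86*√u (F(u) = 2*(-43*√u) = -86*√u)
s = -12543/2 (s = (167 - ¼*(-10))*(-141 + 104) = (167 + 5/2)*(-37) = (339/2)*(-37) = -12543/2 ≈ -6271.5)
F(55)*(-s) = (-86*√55)*(-1*(-12543/2)) = -86*√55*(12543/2) = -539349*√55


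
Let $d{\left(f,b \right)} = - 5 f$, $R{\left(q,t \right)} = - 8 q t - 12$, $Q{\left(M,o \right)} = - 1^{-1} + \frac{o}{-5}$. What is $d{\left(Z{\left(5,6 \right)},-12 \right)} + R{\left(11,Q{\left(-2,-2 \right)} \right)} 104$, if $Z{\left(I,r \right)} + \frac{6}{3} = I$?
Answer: $\frac{21141}{5} \approx 4228.2$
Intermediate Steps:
$Z{\left(I,r \right)} = -2 + I$
$Q{\left(M,o \right)} = -1 - \frac{o}{5}$ ($Q{\left(M,o \right)} = \left(-1\right) 1 + o \left(- \frac{1}{5}\right) = -1 - \frac{o}{5}$)
$R{\left(q,t \right)} = -12 - 8 q t$ ($R{\left(q,t \right)} = - 8 q t - 12 = -12 - 8 q t$)
$d{\left(Z{\left(5,6 \right)},-12 \right)} + R{\left(11,Q{\left(-2,-2 \right)} \right)} 104 = - 5 \left(-2 + 5\right) + \left(-12 - 88 \left(-1 - - \frac{2}{5}\right)\right) 104 = \left(-5\right) 3 + \left(-12 - 88 \left(-1 + \frac{2}{5}\right)\right) 104 = -15 + \left(-12 - 88 \left(- \frac{3}{5}\right)\right) 104 = -15 + \left(-12 + \frac{264}{5}\right) 104 = -15 + \frac{204}{5} \cdot 104 = -15 + \frac{21216}{5} = \frac{21141}{5}$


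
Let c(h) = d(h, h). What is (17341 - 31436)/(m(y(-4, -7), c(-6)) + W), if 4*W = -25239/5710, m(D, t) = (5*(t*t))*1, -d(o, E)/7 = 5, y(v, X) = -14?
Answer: -321929800/139869761 ≈ -2.3016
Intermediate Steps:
d(o, E) = -35 (d(o, E) = -7*5 = -35)
c(h) = -35
m(D, t) = 5*t² (m(D, t) = (5*t²)*1 = 5*t²)
W = -25239/22840 (W = (-25239/5710)/4 = (-25239*1/5710)/4 = (¼)*(-25239/5710) = -25239/22840 ≈ -1.1050)
(17341 - 31436)/(m(y(-4, -7), c(-6)) + W) = (17341 - 31436)/(5*(-35)² - 25239/22840) = -14095/(5*1225 - 25239/22840) = -14095/(6125 - 25239/22840) = -14095/139869761/22840 = -14095*22840/139869761 = -321929800/139869761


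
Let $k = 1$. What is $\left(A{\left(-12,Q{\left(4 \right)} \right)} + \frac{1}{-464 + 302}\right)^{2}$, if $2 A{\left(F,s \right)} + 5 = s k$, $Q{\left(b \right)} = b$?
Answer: $\frac{1681}{6561} \approx 0.25621$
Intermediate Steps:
$A{\left(F,s \right)} = - \frac{5}{2} + \frac{s}{2}$ ($A{\left(F,s \right)} = - \frac{5}{2} + \frac{s 1}{2} = - \frac{5}{2} + \frac{s}{2}$)
$\left(A{\left(-12,Q{\left(4 \right)} \right)} + \frac{1}{-464 + 302}\right)^{2} = \left(\left(- \frac{5}{2} + \frac{1}{2} \cdot 4\right) + \frac{1}{-464 + 302}\right)^{2} = \left(\left(- \frac{5}{2} + 2\right) + \frac{1}{-162}\right)^{2} = \left(- \frac{1}{2} - \frac{1}{162}\right)^{2} = \left(- \frac{41}{81}\right)^{2} = \frac{1681}{6561}$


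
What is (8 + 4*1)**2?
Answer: 144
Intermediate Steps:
(8 + 4*1)**2 = (8 + 4)**2 = 12**2 = 144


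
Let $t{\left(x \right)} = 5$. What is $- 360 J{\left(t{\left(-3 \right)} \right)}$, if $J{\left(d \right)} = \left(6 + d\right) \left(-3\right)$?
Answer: $11880$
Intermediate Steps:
$J{\left(d \right)} = -18 - 3 d$
$- 360 J{\left(t{\left(-3 \right)} \right)} = - 360 \left(-18 - 15\right) = \left(-360\right) \left(-33\right) = 11880$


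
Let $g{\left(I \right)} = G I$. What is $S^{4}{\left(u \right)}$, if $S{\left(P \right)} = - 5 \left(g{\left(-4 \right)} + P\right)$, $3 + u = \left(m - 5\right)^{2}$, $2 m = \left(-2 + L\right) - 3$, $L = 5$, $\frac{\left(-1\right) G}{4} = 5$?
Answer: $67652010000$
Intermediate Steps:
$G = -20$ ($G = \left(-4\right) 5 = -20$)
$g{\left(I \right)} = - 20 I$
$m = 0$ ($m = \frac{\left(-2 + 5\right) - 3}{2} = \frac{3 - 3}{2} = \frac{1}{2} \cdot 0 = 0$)
$u = 22$ ($u = -3 + \left(0 - 5\right)^{2} = -3 + \left(-5\right)^{2} = -3 + 25 = 22$)
$S{\left(P \right)} = -400 - 5 P$ ($S{\left(P \right)} = - 5 \left(\left(-20\right) \left(-4\right) + P\right) = - 5 \left(80 + P\right) = -400 - 5 P$)
$S^{4}{\left(u \right)} = \left(-400 - 110\right)^{4} = \left(-510\right)^{4} = 67652010000$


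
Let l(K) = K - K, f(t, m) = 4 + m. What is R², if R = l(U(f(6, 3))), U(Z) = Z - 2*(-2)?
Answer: 0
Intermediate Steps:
U(Z) = 4 + Z (U(Z) = Z + 4 = 4 + Z)
l(K) = 0
R = 0
R² = 0² = 0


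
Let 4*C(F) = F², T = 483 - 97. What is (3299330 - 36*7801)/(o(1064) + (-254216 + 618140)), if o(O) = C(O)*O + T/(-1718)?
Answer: 2592886346/258989753947 ≈ 0.010012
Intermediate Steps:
T = 386
C(F) = F²/4
o(O) = -193/859 + O³/4 (o(O) = (O²/4)*O + 386/(-1718) = O³/4 + 386*(-1/1718) = O³/4 - 193/859 = -193/859 + O³/4)
(3299330 - 36*7801)/(o(1064) + (-254216 + 618140)) = (3299330 - 36*7801)/((-193/859 + (¼)*1064³) + (-254216 + 618140)) = (3299330 - 280836)/((-193/859 + (¼)*1204550144) + 363924) = 3018494/((-193/859 + 301137536) + 363924) = 3018494/(258677143231/859 + 363924) = 3018494/(258989753947/859) = 3018494*(859/258989753947) = 2592886346/258989753947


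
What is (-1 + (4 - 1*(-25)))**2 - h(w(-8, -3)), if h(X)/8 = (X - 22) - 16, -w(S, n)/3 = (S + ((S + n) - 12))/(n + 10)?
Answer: 6872/7 ≈ 981.71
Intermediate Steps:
w(S, n) = -3*(-12 + n + 2*S)/(10 + n) (w(S, n) = -3*(S + ((S + n) - 12))/(n + 10) = -3*(S + (-12 + S + n))/(10 + n) = -3*(-12 + n + 2*S)/(10 + n))
h(X) = -304 + 8*X (h(X) = 8*((X - 22) - 16) = 8*((-22 + X) - 16) = 8*(-38 + X) = -304 + 8*X)
(-1 + (4 - 1*(-25)))**2 - h(w(-8, -3)) = (-1 + (4 - 1*(-25)))**2 - (-304 + 8*(3*(12 - 1*(-3) - 2*(-8))/(10 - 3))) = (-1 + (4 + 25))**2 - (-304 + 8*(3*(12 + 3 + 16)/7)) = (-1 + 29)**2 - (-304 + 8*(3*(1/7)*31)) = 28**2 - (-304 + 8*(93/7)) = 784 - (-304 + 744/7) = 784 - 1*(-1384/7) = 784 + 1384/7 = 6872/7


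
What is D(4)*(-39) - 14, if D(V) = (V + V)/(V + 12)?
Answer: -67/2 ≈ -33.500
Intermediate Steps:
D(V) = 2*V/(12 + V) (D(V) = (2*V)/(12 + V) = 2*V/(12 + V))
D(4)*(-39) - 14 = (2*4/(12 + 4))*(-39) - 14 = (2*4/16)*(-39) - 14 = (2*4*(1/16))*(-39) - 14 = (1/2)*(-39) - 14 = -39/2 - 14 = -67/2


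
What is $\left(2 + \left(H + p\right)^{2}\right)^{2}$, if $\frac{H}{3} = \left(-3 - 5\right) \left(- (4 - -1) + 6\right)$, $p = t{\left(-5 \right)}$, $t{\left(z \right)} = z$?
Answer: $710649$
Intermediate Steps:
$p = -5$
$H = -24$ ($H = 3 \left(-3 - 5\right) \left(- (4 - -1) + 6\right) = 3 \left(- 8 \left(- (4 + 1) + 6\right)\right) = 3 \left(- 8 \left(\left(-1\right) 5 + 6\right)\right) = 3 \left(- 8 \left(-5 + 6\right)\right) = 3 \left(\left(-8\right) 1\right) = 3 \left(-8\right) = -24$)
$\left(2 + \left(H + p\right)^{2}\right)^{2} = \left(2 + \left(-24 - 5\right)^{2}\right)^{2} = \left(2 + \left(-29\right)^{2}\right)^{2} = \left(2 + 841\right)^{2} = 843^{2} = 710649$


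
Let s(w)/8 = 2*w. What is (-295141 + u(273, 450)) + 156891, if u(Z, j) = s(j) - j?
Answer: -131500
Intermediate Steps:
s(w) = 16*w (s(w) = 8*(2*w) = 16*w)
u(Z, j) = 15*j (u(Z, j) = 16*j - j = 15*j)
(-295141 + u(273, 450)) + 156891 = (-295141 + 15*450) + 156891 = (-295141 + 6750) + 156891 = -288391 + 156891 = -131500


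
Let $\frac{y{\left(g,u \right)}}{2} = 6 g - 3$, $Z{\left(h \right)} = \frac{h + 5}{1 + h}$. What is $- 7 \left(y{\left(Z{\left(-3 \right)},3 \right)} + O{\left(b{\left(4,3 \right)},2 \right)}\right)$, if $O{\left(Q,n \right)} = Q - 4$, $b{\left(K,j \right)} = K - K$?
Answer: $154$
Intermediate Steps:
$b{\left(K,j \right)} = 0$
$Z{\left(h \right)} = \frac{5 + h}{1 + h}$
$O{\left(Q,n \right)} = -4 + Q$
$y{\left(g,u \right)} = -6 + 12 g$ ($y{\left(g,u \right)} = 2 \left(6 g - 3\right) = 2 \left(-3 + 6 g\right) = -6 + 12 g$)
$- 7 \left(y{\left(Z{\left(-3 \right)},3 \right)} + O{\left(b{\left(4,3 \right)},2 \right)}\right) = - 7 \left(\left(-6 + 12 \frac{5 - 3}{1 - 3}\right) + \left(-4 + 0\right)\right) = - 7 \left(\left(-6 + 12 \frac{1}{-2} \cdot 2\right) - 4\right) = - 7 \left(\left(-6 + 12 \left(\left(- \frac{1}{2}\right) 2\right)\right) - 4\right) = - 7 \left(\left(-6 + 12 \left(-1\right)\right) - 4\right) = - 7 \left(\left(-6 - 12\right) - 4\right) = - 7 \left(-18 - 4\right) = \left(-7\right) \left(-22\right) = 154$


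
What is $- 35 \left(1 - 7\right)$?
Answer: $210$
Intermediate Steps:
$- 35 \left(1 - 7\right) = \left(-35\right) \left(-6\right) = 210$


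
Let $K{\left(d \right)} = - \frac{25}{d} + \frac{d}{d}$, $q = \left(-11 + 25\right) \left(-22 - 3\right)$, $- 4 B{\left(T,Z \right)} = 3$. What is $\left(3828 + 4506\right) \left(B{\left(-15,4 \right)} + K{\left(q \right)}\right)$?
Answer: $\frac{37503}{14} \approx 2678.8$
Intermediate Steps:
$B{\left(T,Z \right)} = - \frac{3}{4}$ ($B{\left(T,Z \right)} = \left(- \frac{1}{4}\right) 3 = - \frac{3}{4}$)
$q = -350$ ($q = 14 \left(-25\right) = -350$)
$K{\left(d \right)} = 1 - \frac{25}{d}$ ($K{\left(d \right)} = - \frac{25}{d} + 1 = 1 - \frac{25}{d}$)
$\left(3828 + 4506\right) \left(B{\left(-15,4 \right)} + K{\left(q \right)}\right) = \left(3828 + 4506\right) \left(- \frac{3}{4} + \frac{-25 - 350}{-350}\right) = 8334 \left(- \frac{3}{4} - - \frac{15}{14}\right) = 8334 \left(- \frac{3}{4} + \frac{15}{14}\right) = 8334 \cdot \frac{9}{28} = \frac{37503}{14}$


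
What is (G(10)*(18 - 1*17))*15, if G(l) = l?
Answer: 150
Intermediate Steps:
(G(10)*(18 - 1*17))*15 = (10*(18 - 1*17))*15 = (10*(18 - 17))*15 = (10*1)*15 = 10*15 = 150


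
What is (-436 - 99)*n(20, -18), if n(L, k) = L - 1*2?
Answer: -9630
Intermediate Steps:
n(L, k) = -2 + L (n(L, k) = L - 2 = -2 + L)
(-436 - 99)*n(20, -18) = (-436 - 99)*(-2 + 20) = -535*18 = -9630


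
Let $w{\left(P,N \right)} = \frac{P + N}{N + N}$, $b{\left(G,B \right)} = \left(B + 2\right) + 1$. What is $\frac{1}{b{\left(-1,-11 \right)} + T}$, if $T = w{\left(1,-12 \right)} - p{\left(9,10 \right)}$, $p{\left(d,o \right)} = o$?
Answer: $- \frac{24}{421} \approx -0.057007$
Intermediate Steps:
$b{\left(G,B \right)} = 3 + B$ ($b{\left(G,B \right)} = \left(2 + B\right) + 1 = 3 + B$)
$w{\left(P,N \right)} = \frac{N + P}{2 N}$
$T = - \frac{229}{24}$ ($T = \frac{-12 + 1}{2 \left(-12\right)} - 10 = \frac{1}{2} \left(- \frac{1}{12}\right) \left(-11\right) - 10 = \frac{11}{24} - 10 = - \frac{229}{24} \approx -9.5417$)
$\frac{1}{b{\left(-1,-11 \right)} + T} = \frac{1}{\left(3 - 11\right) - \frac{229}{24}} = \frac{1}{-8 - \frac{229}{24}} = \frac{1}{- \frac{421}{24}} = - \frac{24}{421}$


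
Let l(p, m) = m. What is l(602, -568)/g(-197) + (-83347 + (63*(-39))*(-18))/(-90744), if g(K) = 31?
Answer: -2648939/148056 ≈ -17.891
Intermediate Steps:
l(602, -568)/g(-197) + (-83347 + (63*(-39))*(-18))/(-90744) = -568/31 + (-83347 + (63*(-39))*(-18))/(-90744) = -568*1/31 + (-83347 - 2457*(-18))*(-1/90744) = -568/31 + (-83347 + 44226)*(-1/90744) = -568/31 - 39121*(-1/90744) = -568/31 + 2059/4776 = -2648939/148056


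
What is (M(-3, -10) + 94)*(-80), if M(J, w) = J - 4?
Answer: -6960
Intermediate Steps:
M(J, w) = -4 + J
(M(-3, -10) + 94)*(-80) = ((-4 - 3) + 94)*(-80) = (-7 + 94)*(-80) = 87*(-80) = -6960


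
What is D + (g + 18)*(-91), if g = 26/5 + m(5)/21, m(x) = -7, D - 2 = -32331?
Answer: -516148/15 ≈ -34410.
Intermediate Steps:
D = -32329 (D = 2 - 32331 = -32329)
g = 73/15 (g = 26/5 - 7/21 = 26*(1/5) - 7*1/21 = 26/5 - 1/3 = 73/15 ≈ 4.8667)
D + (g + 18)*(-91) = -32329 + (73/15 + 18)*(-91) = -32329 + (343/15)*(-91) = -32329 - 31213/15 = -516148/15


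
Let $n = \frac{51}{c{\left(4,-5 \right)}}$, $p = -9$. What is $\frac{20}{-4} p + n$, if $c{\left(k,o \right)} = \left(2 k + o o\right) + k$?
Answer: $\frac{1716}{37} \approx 46.378$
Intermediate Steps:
$c{\left(k,o \right)} = o^{2} + 3 k$ ($c{\left(k,o \right)} = \left(2 k + o^{2}\right) + k = \left(o^{2} + 2 k\right) + k = o^{2} + 3 k$)
$n = \frac{51}{37}$ ($n = \frac{51}{\left(-5\right)^{2} + 3 \cdot 4} = \frac{51}{25 + 12} = \frac{51}{37} \approx 1.3784$)
$\frac{20}{-4} p + n = \frac{20}{-4} \left(-9\right) + \frac{51}{37} = 20 \left(- \frac{1}{4}\right) \left(-9\right) + \frac{51}{37} = \left(-5\right) \left(-9\right) + \frac{51}{37} = 45 + \frac{51}{37} = \frac{1716}{37}$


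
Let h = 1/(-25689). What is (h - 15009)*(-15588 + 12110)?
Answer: 1340999250556/25689 ≈ 5.2201e+7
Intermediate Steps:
h = -1/25689 ≈ -3.8927e-5
(h - 15009)*(-15588 + 12110) = (-1/25689 - 15009)*(-15588 + 12110) = -385566202/25689*(-3478) = 1340999250556/25689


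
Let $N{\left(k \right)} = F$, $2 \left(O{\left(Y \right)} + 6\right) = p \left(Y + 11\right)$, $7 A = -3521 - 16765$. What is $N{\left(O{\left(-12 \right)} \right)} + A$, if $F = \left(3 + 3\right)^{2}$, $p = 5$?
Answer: $-2862$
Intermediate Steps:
$A = -2898$ ($A = \frac{-3521 - 16765}{7} = \frac{1}{7} \left(-20286\right) = -2898$)
$F = 36$ ($F = 6^{2} = 36$)
$O{\left(Y \right)} = \frac{43}{2} + \frac{5 Y}{2}$ ($O{\left(Y \right)} = -6 + \frac{5 \left(Y + 11\right)}{2} = -6 + \frac{5 \left(11 + Y\right)}{2} = -6 + \frac{55 + 5 Y}{2} = -6 + \left(\frac{55}{2} + \frac{5 Y}{2}\right) = \frac{43}{2} + \frac{5 Y}{2}$)
$N{\left(k \right)} = 36$
$N{\left(O{\left(-12 \right)} \right)} + A = 36 - 2898 = -2862$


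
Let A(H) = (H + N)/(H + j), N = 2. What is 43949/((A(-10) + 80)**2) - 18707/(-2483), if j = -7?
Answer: 5118919987/357441984 ≈ 14.321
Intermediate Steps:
A(H) = (2 + H)/(-7 + H) (A(H) = (H + 2)/(H - 7) = (2 + H)/(-7 + H))
43949/((A(-10) + 80)**2) - 18707/(-2483) = 43949/(((2 - 10)/(-7 - 10) + 80)**2) - 18707/(-2483) = 43949/((-8/(-17) + 80)**2) - 18707*(-1/2483) = 43949/((-1/17*(-8) + 80)**2) + 1439/191 = 43949/((8/17 + 80)**2) + 1439/191 = 43949/((1368/17)**2) + 1439/191 = 43949/(1871424/289) + 1439/191 = 43949*(289/1871424) + 1439/191 = 12701261/1871424 + 1439/191 = 5118919987/357441984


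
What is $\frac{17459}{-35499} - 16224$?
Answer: $- \frac{575953235}{35499} \approx -16224.0$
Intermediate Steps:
$\frac{17459}{-35499} - 16224 = 17459 \left(- \frac{1}{35499}\right) - 16224 = - \frac{17459}{35499} - 16224 = - \frac{575953235}{35499}$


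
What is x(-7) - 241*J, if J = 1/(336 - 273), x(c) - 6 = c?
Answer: -304/63 ≈ -4.8254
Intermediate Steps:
x(c) = 6 + c
J = 1/63 ≈ 0.015873
x(-7) - 241*J = (6 - 7) - 241*1/63 = -1 - 241/63 = -304/63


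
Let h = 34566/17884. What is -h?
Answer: -17283/8942 ≈ -1.9328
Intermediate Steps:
h = 17283/8942 (h = 34566*(1/17884) = 17283/8942 ≈ 1.9328)
-h = -1*17283/8942 = -17283/8942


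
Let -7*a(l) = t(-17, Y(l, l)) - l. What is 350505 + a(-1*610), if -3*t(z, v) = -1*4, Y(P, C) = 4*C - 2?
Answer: 1051253/3 ≈ 3.5042e+5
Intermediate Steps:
Y(P, C) = -2 + 4*C
t(z, v) = 4/3 (t(z, v) = -(-1)*4/3 = -⅓*(-4) = 4/3)
a(l) = -4/21 + l/7 (a(l) = -(4/3 - l)/7 = -4/21 + l/7)
350505 + a(-1*610) = 350505 + (-4/21 + (-1*610)/7) = 350505 + (-4/21 + (⅐)*(-610)) = 350505 + (-4/21 - 610/7) = 350505 - 262/3 = 1051253/3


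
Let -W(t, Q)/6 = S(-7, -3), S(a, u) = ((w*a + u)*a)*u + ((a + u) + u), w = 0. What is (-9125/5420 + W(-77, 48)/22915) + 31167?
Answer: 774142591049/24839860 ≈ 31165.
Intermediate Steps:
S(a, u) = a + 2*u + a*u² (S(a, u) = ((0*a + u)*a)*u + ((a + u) + u) = ((0 + u)*a)*u + (a + 2*u) = (u*a)*u + (a + 2*u) = (a*u)*u + (a + 2*u) = a*u² + (a + 2*u) = a + 2*u + a*u²)
W(t, Q) = 456 (W(t, Q) = -6*(-7 + 2*(-3) - 7*(-3)²) = -6*(-7 - 6 - 7*9) = -6*(-7 - 6 - 63) = -6*(-76) = 456)
(-9125/5420 + W(-77, 48)/22915) + 31167 = (-9125/5420 + 456/22915) + 31167 = (-9125*1/5420 + 456*(1/22915)) + 31167 = (-1825/1084 + 456/22915) + 31167 = -41325571/24839860 + 31167 = 774142591049/24839860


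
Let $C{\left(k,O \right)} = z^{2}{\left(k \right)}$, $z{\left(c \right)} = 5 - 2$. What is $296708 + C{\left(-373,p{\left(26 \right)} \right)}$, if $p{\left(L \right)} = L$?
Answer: $296717$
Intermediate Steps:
$z{\left(c \right)} = 3$
$C{\left(k,O \right)} = 9$ ($C{\left(k,O \right)} = 3^{2} = 9$)
$296708 + C{\left(-373,p{\left(26 \right)} \right)} = 296708 + 9 = 296717$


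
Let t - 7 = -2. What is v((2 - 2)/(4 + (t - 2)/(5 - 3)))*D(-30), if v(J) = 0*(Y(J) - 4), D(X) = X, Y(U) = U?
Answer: 0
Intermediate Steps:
t = 5 (t = 7 - 2 = 5)
v(J) = 0 (v(J) = 0*(J - 4) = 0*(-4 + J) = 0)
v((2 - 2)/(4 + (t - 2)/(5 - 3)))*D(-30) = 0*(-30) = 0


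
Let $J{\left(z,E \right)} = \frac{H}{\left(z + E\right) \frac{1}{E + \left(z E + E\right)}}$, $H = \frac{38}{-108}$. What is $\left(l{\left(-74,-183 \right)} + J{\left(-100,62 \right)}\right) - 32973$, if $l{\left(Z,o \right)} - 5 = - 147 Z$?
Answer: $- \frac{597949}{27} \approx -22146.0$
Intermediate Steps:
$H = - \frac{19}{54}$ ($H = 38 \left(- \frac{1}{108}\right) = - \frac{19}{54} \approx -0.35185$)
$l{\left(Z,o \right)} = 5 - 147 Z$
$J{\left(z,E \right)} = - \frac{19 \left(2 E + E z\right)}{54 \left(E + z\right)}$ ($J{\left(z,E \right)} = - \frac{19}{54 \frac{z + E}{E + \left(z E + E\right)}} = - \frac{19}{54 \frac{E + z}{E + \left(E z + E\right)}} = - \frac{19}{54 \frac{E + z}{E + \left(E + E z\right)}} = - \frac{19}{54 \frac{E + z}{2 E + E z}} = - \frac{19 \frac{2 E + E z}{E + z}}{54} = - \frac{19 \left(2 E + E z\right)}{54 \left(E + z\right)}$)
$\left(l{\left(-74,-183 \right)} + J{\left(-100,62 \right)}\right) - 32973 = \left(\left(5 - -10878\right) - \frac{1178 \left(2 - 100\right)}{54 \cdot 62 + 54 \left(-100\right)}\right) - 32973 = \left(\left(5 + 10878\right) - 1178 \frac{1}{3348 - 5400} \left(-98\right)\right) - 32973 = \left(10883 - 1178 \frac{1}{-2052} \left(-98\right)\right) - 32973 = \left(10883 - 1178 \left(- \frac{1}{2052}\right) \left(-98\right)\right) - 32973 = \left(10883 - \frac{1519}{27}\right) - 32973 = \frac{292322}{27} - 32973 = - \frac{597949}{27}$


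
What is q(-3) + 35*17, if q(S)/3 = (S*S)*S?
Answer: 514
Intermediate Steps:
q(S) = 3*S³ (q(S) = 3*((S*S)*S) = 3*(S²*S) = 3*S³)
q(-3) + 35*17 = 3*(-3)³ + 35*17 = 3*(-27) + 595 = -81 + 595 = 514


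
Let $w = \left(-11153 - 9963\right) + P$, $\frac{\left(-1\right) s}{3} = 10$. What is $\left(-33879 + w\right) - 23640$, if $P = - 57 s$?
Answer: $-76925$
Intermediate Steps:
$s = -30$ ($s = \left(-3\right) 10 = -30$)
$P = 1710$ ($P = \left(-57\right) \left(-30\right) = 1710$)
$w = -19406$ ($w = \left(-11153 - 9963\right) + 1710 = -21116 + 1710 = -19406$)
$\left(-33879 + w\right) - 23640 = \left(-33879 - 19406\right) - 23640 = -53285 - 23640 = -76925$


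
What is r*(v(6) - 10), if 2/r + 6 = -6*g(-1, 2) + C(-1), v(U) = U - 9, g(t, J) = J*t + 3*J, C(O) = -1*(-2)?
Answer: 13/14 ≈ 0.92857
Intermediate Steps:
C(O) = 2
g(t, J) = 3*J + J*t
v(U) = -9 + U
r = -1/14 (r = 2/(-6 + (-12*(3 - 1) + 2)) = 2/(-6 + (-12*2 + 2)) = 2/(-6 + (-6*4 + 2)) = 2/(-6 + (-24 + 2)) = 2/(-6 - 22) = 2/(-28) = 2*(-1/28) = -1/14 ≈ -0.071429)
r*(v(6) - 10) = -((-9 + 6) - 10)/14 = -(-3 - 10)/14 = -1/14*(-13) = 13/14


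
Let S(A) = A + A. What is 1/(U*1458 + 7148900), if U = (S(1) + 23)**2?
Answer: 1/8060150 ≈ 1.2407e-7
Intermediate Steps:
S(A) = 2*A
U = 625 (U = (2*1 + 23)**2 = (2 + 23)**2 = 25**2 = 625)
1/(U*1458 + 7148900) = 1/(625*1458 + 7148900) = 1/(911250 + 7148900) = 1/8060150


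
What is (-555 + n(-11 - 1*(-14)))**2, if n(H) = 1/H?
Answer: 2768896/9 ≈ 3.0766e+5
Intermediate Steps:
(-555 + n(-11 - 1*(-14)))**2 = (-555 + 1/(-11 - 1*(-14)))**2 = (-555 + 1/(-11 + 14))**2 = (-555 + 1/3)**2 = (-1664/3)**2 = 2768896/9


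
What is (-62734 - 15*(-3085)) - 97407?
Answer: -113866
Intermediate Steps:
(-62734 - 15*(-3085)) - 97407 = (-62734 + 46275) - 97407 = -16459 - 97407 = -113866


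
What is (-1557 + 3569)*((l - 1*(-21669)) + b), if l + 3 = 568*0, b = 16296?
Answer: 76379544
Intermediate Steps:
l = -3 (l = -3 + 568*0 = -3 + 0 = -3)
(-1557 + 3569)*((l - 1*(-21669)) + b) = (-1557 + 3569)*((-3 - 1*(-21669)) + 16296) = 2012*((-3 + 21669) + 16296) = 2012*(21666 + 16296) = 2012*37962 = 76379544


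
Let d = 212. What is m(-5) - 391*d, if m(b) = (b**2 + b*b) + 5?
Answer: -82837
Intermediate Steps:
m(b) = 5 + 2*b**2 (m(b) = (b**2 + b**2) + 5 = 2*b**2 + 5 = 5 + 2*b**2)
m(-5) - 391*d = (5 + 2*(-5)**2) - 391*212 = (5 + 2*25) - 82892 = (5 + 50) - 82892 = 55 - 82892 = -82837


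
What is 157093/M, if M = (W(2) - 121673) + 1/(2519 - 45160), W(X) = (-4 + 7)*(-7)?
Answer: -6698602613/5189153855 ≈ -1.2909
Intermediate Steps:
W(X) = -21 (W(X) = 3*(-7) = -21)
M = -5189153855/42641 (M = (-21 - 121673) + 1/(2519 - 45160) = -121694 + 1/(-42641) = -121694 - 1/42641 = -5189153855/42641 ≈ -1.2169e+5)
157093/M = 157093/(-5189153855/42641) = 157093*(-42641/5189153855) = -6698602613/5189153855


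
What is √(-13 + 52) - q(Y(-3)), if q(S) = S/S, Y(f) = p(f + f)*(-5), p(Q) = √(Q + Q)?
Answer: -1 + √39 ≈ 5.2450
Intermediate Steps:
p(Q) = √2*√Q (p(Q) = √(2*Q) = √2*√Q)
Y(f) = -10*√f (Y(f) = (√2*√(f + f))*(-5) = (√2*√(2*f))*(-5) = (√2*(√2*√f))*(-5) = (2*√f)*(-5) = -10*√f)
q(S) = 1
√(-13 + 52) - q(Y(-3)) = √(-13 + 52) - 1*1 = √39 - 1 = -1 + √39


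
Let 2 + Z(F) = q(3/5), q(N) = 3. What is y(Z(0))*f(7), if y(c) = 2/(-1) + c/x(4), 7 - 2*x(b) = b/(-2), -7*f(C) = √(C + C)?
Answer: 16*√14/63 ≈ 0.95026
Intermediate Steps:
f(C) = -√2*√C/7 (f(C) = -√(C + C)/7 = -√2*√C/7)
x(b) = 7/2 + b/4 (x(b) = 7/2 - b/(2*(-2)) = 7/2 - b*(-1)/(2*2) = 7/2 - (-1)*b/4 = 7/2 + b/4)
Z(F) = 1 (Z(F) = -2 + 3 = 1)
y(c) = -2 + 2*c/9 (y(c) = 2/(-1) + c/(7/2 + (¼)*4) = 2*(-1) + c/(7/2 + 1) = -2 + c/(9/2) = -2 + c*(2/9) = -2 + 2*c/9)
y(Z(0))*f(7) = (-2 + (2/9)*1)*(-√2*√7/7) = (-2 + 2/9)*(-√14/7) = -(-16)*√14/63 = 16*√14/63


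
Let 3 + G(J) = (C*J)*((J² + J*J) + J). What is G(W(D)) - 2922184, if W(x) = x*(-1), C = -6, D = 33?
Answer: -2497477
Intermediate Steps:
W(x) = -x
G(J) = -3 - 6*J*(J + 2*J²) (G(J) = -3 + (-6*J)*((J² + J*J) + J) = -3 + (-6*J)*((J² + J²) + J) = -3 + (-6*J)*(2*J² + J) = -3 + (-6*J)*(J + 2*J²) = -3 - 6*J*(J + 2*J²))
G(W(D)) - 2922184 = (-3 - 12*(-1*33)³ - 6*(-1*33)²) - 2922184 = (-3 - 12*(-33)³ - 6*(-33)²) - 2922184 = (-3 - 12*(-35937) - 6*1089) - 2922184 = (-3 + 431244 - 6534) - 2922184 = 424707 - 2922184 = -2497477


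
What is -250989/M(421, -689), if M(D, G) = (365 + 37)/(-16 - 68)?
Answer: 3513846/67 ≈ 52445.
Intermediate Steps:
M(D, G) = -67/14 (M(D, G) = 402/(-84) = 402*(-1/84) = -67/14)
-250989/M(421, -689) = -250989/(-67/14) = -250989*(-14/67) = 3513846/67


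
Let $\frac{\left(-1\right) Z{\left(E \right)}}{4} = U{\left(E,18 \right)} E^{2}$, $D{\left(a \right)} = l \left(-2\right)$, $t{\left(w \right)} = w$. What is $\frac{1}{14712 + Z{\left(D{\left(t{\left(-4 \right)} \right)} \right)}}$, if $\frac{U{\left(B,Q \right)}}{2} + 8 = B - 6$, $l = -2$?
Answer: $\frac{1}{15992} \approx 6.2531 \cdot 10^{-5}$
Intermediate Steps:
$D{\left(a \right)} = 4$ ($D{\left(a \right)} = \left(-2\right) \left(-2\right) = 4$)
$U{\left(B,Q \right)} = -28 + 2 B$ ($U{\left(B,Q \right)} = -16 + 2 \left(B - 6\right) = -16 + 2 \left(-6 + B\right) = -16 + \left(-12 + 2 B\right) = -28 + 2 B$)
$Z{\left(E \right)} = - 4 E^{2} \left(-28 + 2 E\right)$ ($Z{\left(E \right)} = - 4 \left(-28 + 2 E\right) E^{2} = - 4 E^{2} \left(-28 + 2 E\right)$)
$\frac{1}{14712 + Z{\left(D{\left(t{\left(-4 \right)} \right)} \right)}} = \frac{1}{14712 + 8 \cdot 4^{2} \left(14 - 4\right)} = \frac{1}{14712 + 8 \cdot 16 \left(14 - 4\right)} = \frac{1}{14712 + 8 \cdot 16 \cdot 10} = \frac{1}{14712 + 1280} = \frac{1}{15992}$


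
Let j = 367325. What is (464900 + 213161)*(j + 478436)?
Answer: 573477549421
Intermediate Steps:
(464900 + 213161)*(j + 478436) = (464900 + 213161)*(367325 + 478436) = 678061*845761 = 573477549421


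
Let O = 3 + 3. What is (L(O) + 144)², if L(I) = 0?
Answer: 20736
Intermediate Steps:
O = 6
(L(O) + 144)² = (0 + 144)² = 144² = 20736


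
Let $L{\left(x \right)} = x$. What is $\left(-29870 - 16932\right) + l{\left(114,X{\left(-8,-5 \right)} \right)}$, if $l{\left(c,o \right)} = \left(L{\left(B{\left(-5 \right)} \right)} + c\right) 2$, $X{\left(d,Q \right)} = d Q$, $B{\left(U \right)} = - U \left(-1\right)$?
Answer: $-46584$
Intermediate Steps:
$B{\left(U \right)} = U$
$X{\left(d,Q \right)} = Q d$
$l{\left(c,o \right)} = -10 + 2 c$ ($l{\left(c,o \right)} = \left(-5 + c\right) 2 = -10 + 2 c$)
$\left(-29870 - 16932\right) + l{\left(114,X{\left(-8,-5 \right)} \right)} = \left(-29870 - 16932\right) + \left(-10 + 2 \cdot 114\right) = -46802 + \left(-10 + 228\right) = -46802 + 218 = -46584$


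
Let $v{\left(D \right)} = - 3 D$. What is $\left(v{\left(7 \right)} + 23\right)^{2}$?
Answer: $4$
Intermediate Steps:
$\left(v{\left(7 \right)} + 23\right)^{2} = \left(\left(-3\right) 7 + 23\right)^{2} = \left(-21 + 23\right)^{2} = 2^{2} = 4$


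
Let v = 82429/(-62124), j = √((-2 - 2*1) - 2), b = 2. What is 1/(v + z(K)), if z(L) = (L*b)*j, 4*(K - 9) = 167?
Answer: -5328636/248251075297 - 407625624*I*√6/248251075297 ≈ -2.1465e-5 - 0.004022*I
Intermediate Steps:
j = I*√6 (j = √((-2 - 2) - 2) = √(-4 - 2) = √(-6) = I*√6 ≈ 2.4495*I)
K = 203/4 (K = 9 + (¼)*167 = 9 + 167/4 = 203/4 ≈ 50.750)
z(L) = 2*I*L*√6 (z(L) = (L*2)*(I*√6) = (2*L)*(I*√6) = 2*I*L*√6)
v = -2659/2004 (v = 82429*(-1/62124) = -2659/2004 ≈ -1.3268)
1/(v + z(K)) = 1/(-2659/2004 + 2*I*(203/4)*√6) = 1/(-2659/2004 + 203*I*√6/2)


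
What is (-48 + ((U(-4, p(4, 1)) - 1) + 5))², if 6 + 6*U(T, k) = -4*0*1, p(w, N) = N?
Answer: 2025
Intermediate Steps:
U(T, k) = -1 (U(T, k) = -1 + (-4*0*1)/6 = -1 + (0*1)/6 = -1 + (⅙)*0 = -1 + 0 = -1)
(-48 + ((U(-4, p(4, 1)) - 1) + 5))² = (-48 + ((-1 - 1) + 5))² = (-48 + (-2 + 5))² = (-48 + 3)² = (-45)² = 2025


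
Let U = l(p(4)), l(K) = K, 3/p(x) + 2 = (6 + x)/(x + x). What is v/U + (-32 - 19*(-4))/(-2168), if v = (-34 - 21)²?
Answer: -819797/1084 ≈ -756.27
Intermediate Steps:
p(x) = 3/(-2 + (6 + x)/(2*x)) (p(x) = 3/(-2 + (6 + x)/(x + x)) = 3/(-2 + (6 + x)/((2*x))) = 3/(-2 + (6 + x)*(1/(2*x))) = 3/(-2 + (6 + x)/(2*x)))
U = -4 (U = -2*4/(-2 + 4) = -2*4/2 = -2*4*½ = -4)
v = 3025 (v = (-55)² = 3025)
v/U + (-32 - 19*(-4))/(-2168) = 3025/(-4) + (-32 - 19*(-4))/(-2168) = 3025*(-¼) + (-32 + 76)*(-1/2168) = -3025/4 + 44*(-1/2168) = -3025/4 - 11/542 = -819797/1084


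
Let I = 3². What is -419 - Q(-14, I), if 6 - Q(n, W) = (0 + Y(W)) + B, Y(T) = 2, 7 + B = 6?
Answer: -424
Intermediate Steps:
B = -1 (B = -7 + 6 = -1)
I = 9
Q(n, W) = 5 (Q(n, W) = 6 - ((0 + 2) - 1) = 6 - (2 - 1) = 6 - 1*1 = 6 - 1 = 5)
-419 - Q(-14, I) = -419 - 1*5 = -419 - 5 = -424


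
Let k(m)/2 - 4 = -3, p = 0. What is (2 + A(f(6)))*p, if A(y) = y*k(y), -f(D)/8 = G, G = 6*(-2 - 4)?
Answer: 0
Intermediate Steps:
G = -36 (G = 6*(-6) = -36)
k(m) = 2 (k(m) = 8 + 2*(-3) = 8 - 6 = 2)
f(D) = 288 (f(D) = -8*(-36) = 288)
A(y) = 2*y (A(y) = y*2 = 2*y)
(2 + A(f(6)))*p = (2 + 2*288)*0 = (2 + 576)*0 = 578*0 = 0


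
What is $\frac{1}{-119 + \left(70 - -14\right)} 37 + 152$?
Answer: $\frac{5283}{35} \approx 150.94$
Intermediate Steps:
$\frac{1}{-119 + \left(70 - -14\right)} 37 + 152 = \frac{1}{-119 + \left(70 + 14\right)} 37 + 152 = \frac{1}{-119 + 84} \cdot 37 + 152 = \frac{1}{-35} \cdot 37 + 152 = \left(- \frac{1}{35}\right) 37 + 152 = - \frac{37}{35} + 152 = \frac{5283}{35}$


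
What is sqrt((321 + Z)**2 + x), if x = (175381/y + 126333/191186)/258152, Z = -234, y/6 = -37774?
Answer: sqrt(27973993777687811746675969767834)/60793617176952 ≈ 87.000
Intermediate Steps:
y = -226644 (y = 6*(-37774) = -226644)
x = -2448887707/5593012780279584 (x = (175381/(-226644) + 126333/191186)/258152 = (175381*(-1/226644) + 126333*(1/191186))*(1/258152) = (-175381/226644 + 126333/191186)*(1/258152) = -2448887707/21665579892*1/258152 = -2448887707/5593012780279584 ≈ -4.3785e-7)
sqrt((321 + Z)**2 + x) = sqrt((321 - 234)**2 - 2448887707/5593012780279584) = sqrt(87**2 - 2448887707/5593012780279584) = sqrt(7569 - 2448887707/5593012780279584) = sqrt(42333513731487283589/5593012780279584) = sqrt(27973993777687811746675969767834)/60793617176952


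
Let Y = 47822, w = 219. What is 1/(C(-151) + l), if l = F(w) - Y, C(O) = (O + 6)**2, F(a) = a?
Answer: -1/26578 ≈ -3.7625e-5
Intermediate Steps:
C(O) = (6 + O)**2
l = -47603 (l = 219 - 1*47822 = 219 - 47822 = -47603)
1/(C(-151) + l) = 1/((6 - 151)**2 - 47603) = 1/((-145)**2 - 47603) = 1/(21025 - 47603) = 1/(-26578) = -1/26578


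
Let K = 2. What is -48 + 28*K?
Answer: 8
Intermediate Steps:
-48 + 28*K = -48 + 28*2 = -48 + 56 = 8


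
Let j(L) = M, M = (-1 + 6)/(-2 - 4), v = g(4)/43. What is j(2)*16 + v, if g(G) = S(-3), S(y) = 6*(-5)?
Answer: -1810/129 ≈ -14.031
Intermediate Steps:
S(y) = -30
g(G) = -30
v = -30/43 ≈ -0.69767
M = -⅚ (M = 5/(-6) = 5*(-⅙) = -⅚ ≈ -0.83333)
j(L) = -⅚
j(2)*16 + v = -⅚*16 - 30/43 = -40/3 - 30/43 = -1810/129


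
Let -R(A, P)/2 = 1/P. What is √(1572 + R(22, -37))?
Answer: √2152142/37 ≈ 39.649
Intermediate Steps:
R(A, P) = -2/P
√(1572 + R(22, -37)) = √(1572 - 2/(-37)) = √(1572 - 2*(-1/37)) = √(1572 + 2/37) = √(58166/37) = √2152142/37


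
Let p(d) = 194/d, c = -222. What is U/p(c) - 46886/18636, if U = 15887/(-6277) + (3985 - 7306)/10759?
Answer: 44780709707747/61040555398578 ≈ 0.73362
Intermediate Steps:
U = -191774150/67534243 (U = 15887*(-1/6277) - 3321*1/10759 = -15887/6277 - 3321/10759 = -191774150/67534243 ≈ -2.8397)
U/p(c) - 46886/18636 = -191774150/(67534243*(194/(-222))) - 46886/18636 = -191774150/(67534243*(194*(-1/222))) - 46886*1/18636 = -191774150/(67534243*(-97/111)) - 23443/9318 = -191774150/67534243*(-111/97) - 23443/9318 = 21286930650/6550821571 - 23443/9318 = 44780709707747/61040555398578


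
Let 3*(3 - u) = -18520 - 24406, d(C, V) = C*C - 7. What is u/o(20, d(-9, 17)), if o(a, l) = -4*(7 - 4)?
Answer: -42935/36 ≈ -1192.6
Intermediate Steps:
d(C, V) = -7 + C² (d(C, V) = C² - 7 = -7 + C²)
o(a, l) = -12 (o(a, l) = -4*3 = -12)
u = 42935/3 (u = 3 - (-18520 - 24406)/3 = 3 - ⅓*(-42926) = 3 + 42926/3 = 42935/3 ≈ 14312.)
u/o(20, d(-9, 17)) = (42935/3)/(-12) = (42935/3)*(-1/12) = -42935/36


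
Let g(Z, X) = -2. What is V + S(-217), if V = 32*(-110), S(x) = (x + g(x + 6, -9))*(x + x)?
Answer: 91526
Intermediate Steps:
S(x) = 2*x*(-2 + x) (S(x) = (x - 2)*(x + x) = (-2 + x)*(2*x) = 2*x*(-2 + x))
V = -3520
V + S(-217) = -3520 + 2*(-217)*(-2 - 217) = -3520 + 2*(-217)*(-219) = -3520 + 95046 = 91526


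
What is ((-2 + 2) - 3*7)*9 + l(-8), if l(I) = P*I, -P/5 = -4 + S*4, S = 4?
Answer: 291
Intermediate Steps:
P = -60 (P = -5*(-4 + 4*4) = -5*(-4 + 16) = -5*12 = -60)
l(I) = -60*I
((-2 + 2) - 3*7)*9 + l(-8) = ((-2 + 2) - 3*7)*9 - 60*(-8) = (0 - 21)*9 + 480 = -21*9 + 480 = -189 + 480 = 291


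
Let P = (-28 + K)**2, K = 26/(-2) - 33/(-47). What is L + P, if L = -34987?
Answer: -73699047/2209 ≈ -33363.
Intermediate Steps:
K = -578/47 (K = 26*(-1/2) - 33*(-1/47) = -13 + 33/47 = -578/47 ≈ -12.298)
P = 3587236/2209 (P = (-28 - 578/47)**2 = (-1894/47)**2 = 3587236/2209 ≈ 1623.9)
L + P = -34987 + 3587236/2209 = -73699047/2209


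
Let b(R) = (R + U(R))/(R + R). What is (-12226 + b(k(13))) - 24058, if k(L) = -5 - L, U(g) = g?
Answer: -36283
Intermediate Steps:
b(R) = 1 (b(R) = (R + R)/(R + R) = (2*R)/((2*R)) = (2*R)*(1/(2*R)) = 1)
(-12226 + b(k(13))) - 24058 = (-12226 + 1) - 24058 = -12225 - 24058 = -36283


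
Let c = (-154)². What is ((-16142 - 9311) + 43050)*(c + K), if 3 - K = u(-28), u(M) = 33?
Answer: 416802542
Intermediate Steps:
c = 23716
K = -30 (K = 3 - 1*33 = 3 - 33 = -30)
((-16142 - 9311) + 43050)*(c + K) = ((-16142 - 9311) + 43050)*(23716 - 30) = (-25453 + 43050)*23686 = 17597*23686 = 416802542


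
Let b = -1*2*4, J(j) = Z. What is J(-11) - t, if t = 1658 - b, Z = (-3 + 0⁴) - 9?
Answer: -1678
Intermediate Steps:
Z = -12 (Z = (-3 + 0) - 9 = -3 - 9 = -12)
J(j) = -12
b = -8 (b = -2*4 = -8)
t = 1666 (t = 1658 - 1*(-8) = 1658 + 8 = 1666)
J(-11) - t = -12 - 1*1666 = -12 - 1666 = -1678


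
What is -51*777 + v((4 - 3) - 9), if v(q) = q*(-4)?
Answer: -39595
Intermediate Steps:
v(q) = -4*q
-51*777 + v((4 - 3) - 9) = -51*777 - 4*((4 - 3) - 9) = -39627 - 4*(1 - 9) = -39627 - 4*(-8) = -39627 + 32 = -39595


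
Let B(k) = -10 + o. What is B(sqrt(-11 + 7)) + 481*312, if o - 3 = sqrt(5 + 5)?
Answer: 150065 + sqrt(10) ≈ 1.5007e+5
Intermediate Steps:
o = 3 + sqrt(10) (o = 3 + sqrt(5 + 5) = 3 + sqrt(10) ≈ 6.1623)
B(k) = -7 + sqrt(10) (B(k) = -10 + (3 + sqrt(10)) = -7 + sqrt(10))
B(sqrt(-11 + 7)) + 481*312 = (-7 + sqrt(10)) + 481*312 = (-7 + sqrt(10)) + 150072 = 150065 + sqrt(10)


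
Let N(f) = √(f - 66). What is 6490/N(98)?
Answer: 3245*√2/4 ≈ 1147.3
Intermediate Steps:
N(f) = √(-66 + f)
6490/N(98) = 6490/(√(-66 + 98)) = 6490/(√32) = 6490/((4*√2)) = 6490*(√2/8) = 3245*√2/4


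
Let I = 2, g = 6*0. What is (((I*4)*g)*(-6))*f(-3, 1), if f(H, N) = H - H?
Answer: 0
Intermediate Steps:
f(H, N) = 0
g = 0
(((I*4)*g)*(-6))*f(-3, 1) = (((2*4)*0)*(-6))*0 = ((8*0)*(-6))*0 = (0*(-6))*0 = 0*0 = 0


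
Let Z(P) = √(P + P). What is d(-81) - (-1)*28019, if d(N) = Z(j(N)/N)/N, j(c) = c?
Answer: 28019 - √2/81 ≈ 28019.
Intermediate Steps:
Z(P) = √2*√P (Z(P) = √(2*P) = √2*√P)
d(N) = √2/N (d(N) = (√2*√(N/N))/N = (√2*√1)/N = (√2*1)/N = √2/N)
d(-81) - (-1)*28019 = √2/(-81) - (-1)*28019 = √2*(-1/81) - 1*(-28019) = -√2/81 + 28019 = 28019 - √2/81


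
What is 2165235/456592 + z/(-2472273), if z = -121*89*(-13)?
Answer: 5289130518931/1128820073616 ≈ 4.6855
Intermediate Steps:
z = 139997 (z = -10769*(-13) = 139997)
2165235/456592 + z/(-2472273) = 2165235/456592 + 139997/(-2472273) = 2165235*(1/456592) + 139997*(-1/2472273) = 2165235/456592 - 139997/2472273 = 5289130518931/1128820073616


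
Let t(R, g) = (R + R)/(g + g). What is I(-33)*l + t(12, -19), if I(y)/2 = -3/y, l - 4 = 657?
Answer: 24986/209 ≈ 119.55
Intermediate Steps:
l = 661 (l = 4 + 657 = 661)
t(R, g) = R/g (t(R, g) = (2*R)/((2*g)) = (2*R)*(1/(2*g)) = R/g)
I(y) = -6/y (I(y) = 2*(-3/y) = -6/y)
I(-33)*l + t(12, -19) = -6/(-33)*661 + 12/(-19) = -6*(-1/33)*661 + 12*(-1/19) = (2/11)*661 - 12/19 = 1322/11 - 12/19 = 24986/209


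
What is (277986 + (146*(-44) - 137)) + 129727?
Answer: 401152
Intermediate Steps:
(277986 + (146*(-44) - 137)) + 129727 = (277986 + (-6424 - 137)) + 129727 = (277986 - 6561) + 129727 = 271425 + 129727 = 401152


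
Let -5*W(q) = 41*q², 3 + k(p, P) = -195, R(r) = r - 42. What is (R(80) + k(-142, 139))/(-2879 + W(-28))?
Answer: 800/46539 ≈ 0.017190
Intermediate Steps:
R(r) = -42 + r
k(p, P) = -198 (k(p, P) = -3 - 195 = -198)
W(q) = -41*q²/5
(R(80) + k(-142, 139))/(-2879 + W(-28)) = ((-42 + 80) - 198)/(-2879 - 41/5*(-28)²) = (38 - 198)/(-2879 - 41/5*784) = -160/(-2879 - 32144/5) = -160/(-46539/5) = -160*(-5/46539) = 800/46539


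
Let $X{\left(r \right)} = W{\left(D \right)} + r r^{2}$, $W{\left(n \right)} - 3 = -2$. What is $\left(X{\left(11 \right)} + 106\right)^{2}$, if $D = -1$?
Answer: $2067844$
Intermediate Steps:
$W{\left(n \right)} = 1$ ($W{\left(n \right)} = 3 - 2 = 1$)
$X{\left(r \right)} = 1 + r^{3}$ ($X{\left(r \right)} = 1 + r r^{2} = 1 + r^{3}$)
$\left(X{\left(11 \right)} + 106\right)^{2} = \left(\left(1 + 11^{3}\right) + 106\right)^{2} = \left(\left(1 + 1331\right) + 106\right)^{2} = \left(1332 + 106\right)^{2} = 1438^{2} = 2067844$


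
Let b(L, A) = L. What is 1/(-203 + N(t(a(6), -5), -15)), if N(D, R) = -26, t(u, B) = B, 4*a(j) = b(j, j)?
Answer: -1/229 ≈ -0.0043668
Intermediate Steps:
a(j) = j/4
1/(-203 + N(t(a(6), -5), -15)) = 1/(-203 - 26) = 1/(-229) = -1/229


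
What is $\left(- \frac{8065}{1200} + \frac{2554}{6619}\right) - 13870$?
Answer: $- \frac{22043390687}{1588560} \approx -13876.0$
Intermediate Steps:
$\left(- \frac{8065}{1200} + \frac{2554}{6619}\right) - 13870 = \left(\left(-8065\right) \frac{1}{1200} + 2554 \cdot \frac{1}{6619}\right) - 13870 = \left(- \frac{1613}{240} + \frac{2554}{6619}\right) - 13870 = - \frac{10063487}{1588560} - 13870 = - \frac{22043390687}{1588560}$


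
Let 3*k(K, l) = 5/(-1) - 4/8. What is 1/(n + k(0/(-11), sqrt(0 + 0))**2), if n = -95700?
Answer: -36/3445079 ≈ -1.0450e-5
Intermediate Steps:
k(K, l) = -11/6 (k(K, l) = (5/(-1) - 4/8)/3 = (5*(-1) - 4*1/8)/3 = (-5 - 1/2)/3 = (1/3)*(-11/2) = -11/6)
1/(n + k(0/(-11), sqrt(0 + 0))**2) = 1/(-95700 + (-11/6)**2) = 1/(-95700 + 121/36) = 1/(-3445079/36) = -36/3445079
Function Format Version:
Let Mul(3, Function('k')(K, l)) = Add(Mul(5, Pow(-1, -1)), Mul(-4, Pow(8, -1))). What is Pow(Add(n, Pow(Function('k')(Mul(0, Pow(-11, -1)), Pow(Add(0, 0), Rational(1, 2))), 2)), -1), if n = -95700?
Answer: Rational(-36, 3445079) ≈ -1.0450e-5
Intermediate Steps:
Function('k')(K, l) = Rational(-11, 6) (Function('k')(K, l) = Mul(Rational(1, 3), Add(Mul(5, Pow(-1, -1)), Mul(-4, Pow(8, -1)))) = Mul(Rational(1, 3), Add(Mul(5, -1), Mul(-4, Rational(1, 8)))) = Mul(Rational(1, 3), Add(-5, Rational(-1, 2))) = Mul(Rational(1, 3), Rational(-11, 2)) = Rational(-11, 6))
Pow(Add(n, Pow(Function('k')(Mul(0, Pow(-11, -1)), Pow(Add(0, 0), Rational(1, 2))), 2)), -1) = Pow(Add(-95700, Pow(Rational(-11, 6), 2)), -1) = Pow(Add(-95700, Rational(121, 36)), -1) = Pow(Rational(-3445079, 36), -1) = Rational(-36, 3445079)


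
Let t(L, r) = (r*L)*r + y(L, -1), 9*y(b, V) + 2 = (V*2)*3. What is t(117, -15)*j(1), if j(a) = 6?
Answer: 473834/3 ≈ 1.5794e+5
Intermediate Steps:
y(b, V) = -2/9 + 2*V/3 (y(b, V) = -2/9 + ((V*2)*3)/9 = -2/9 + ((2*V)*3)/9 = -2/9 + (6*V)/9 = -2/9 + 2*V/3)
t(L, r) = -8/9 + L*r**2 (t(L, r) = (r*L)*r + (-2/9 + (2/3)*(-1)) = (L*r)*r + (-2/9 - 2/3) = L*r**2 - 8/9 = -8/9 + L*r**2)
t(117, -15)*j(1) = (-8/9 + 117*(-15)**2)*6 = (-8/9 + 117*225)*6 = (-8/9 + 26325)*6 = (236917/9)*6 = 473834/3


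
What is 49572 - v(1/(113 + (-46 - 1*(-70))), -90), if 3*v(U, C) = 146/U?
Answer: 128714/3 ≈ 42905.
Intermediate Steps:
v(U, C) = 146/(3*U) (v(U, C) = (146/U)/3 = 146/(3*U))
49572 - v(1/(113 + (-46 - 1*(-70))), -90) = 49572 - 146/(3*(1/(113 + (-46 - 1*(-70))))) = 49572 - 146/(3*(1/(113 + (-46 + 70)))) = 49572 - 146/(3*(1/(113 + 24))) = 49572 - 146/(3*(1/137)) = 49572 - 146/(3*1/137) = 49572 - 146*137/3 = 49572 - 1*20002/3 = 49572 - 20002/3 = 128714/3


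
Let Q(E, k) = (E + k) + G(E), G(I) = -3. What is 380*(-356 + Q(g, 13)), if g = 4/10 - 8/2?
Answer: -132848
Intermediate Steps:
g = -18/5 (g = 4*(1/10) - 8*1/2 = 2/5 - 4 = -18/5 ≈ -3.6000)
Q(E, k) = -3 + E + k (Q(E, k) = (E + k) - 3 = -3 + E + k)
380*(-356 + Q(g, 13)) = 380*(-356 + (-3 - 18/5 + 13)) = 380*(-356 + 32/5) = 380*(-1748/5) = -132848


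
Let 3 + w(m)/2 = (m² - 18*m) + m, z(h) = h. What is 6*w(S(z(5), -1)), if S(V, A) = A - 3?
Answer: 972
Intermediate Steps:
S(V, A) = -3 + A
w(m) = -6 - 34*m + 2*m² (w(m) = -6 + 2*((m² - 18*m) + m) = -6 + 2*(m² - 17*m) = -6 + (-34*m + 2*m²) = -6 - 34*m + 2*m²)
6*w(S(z(5), -1)) = 6*(-6 - 34*(-3 - 1) + 2*(-3 - 1)²) = 6*(-6 - 34*(-4) + 2*(-4)²) = 6*(-6 + 136 + 2*16) = 6*(-6 + 136 + 32) = 6*162 = 972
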